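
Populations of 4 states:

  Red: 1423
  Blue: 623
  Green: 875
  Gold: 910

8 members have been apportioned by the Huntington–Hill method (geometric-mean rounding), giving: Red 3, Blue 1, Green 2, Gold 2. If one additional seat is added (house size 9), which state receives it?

Blue

Priority for the next seat is population ÷ (√(s·(s+1))).
Priorities: Red 410.785, Blue 440.528, Green 357.217, Gold 371.506.
Highest priority: Blue.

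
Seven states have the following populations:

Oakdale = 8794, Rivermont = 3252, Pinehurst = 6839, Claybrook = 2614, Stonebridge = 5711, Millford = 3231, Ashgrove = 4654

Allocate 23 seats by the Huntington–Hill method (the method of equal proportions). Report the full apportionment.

Oakdale=6; Rivermont=2; Pinehurst=4; Claybrook=2; Stonebridge=4; Millford=2; Ashgrove=3

With divisor 1567: modified quotas Oakdale 5.612, Rivermont 2.075, Pinehurst 4.364, Claybrook 1.668, Stonebridge 3.645, Millford 2.062, Ashgrove 2.970.
Geometric-mean thresholds: Oakdale √(5·6)=5.477, Rivermont √(2·3)=2.449, Pinehurst √(4·5)=4.472, Claybrook √(1·2)=1.414, Stonebridge √(3·4)=3.464, Millford √(2·3)=2.449, Ashgrove √(2·3)=2.449.
Each quota rounded against its threshold gives Oakdale 6, Rivermont 2, Pinehurst 4, Claybrook 2, Stonebridge 4, Millford 2, Ashgrove 3 (total 23).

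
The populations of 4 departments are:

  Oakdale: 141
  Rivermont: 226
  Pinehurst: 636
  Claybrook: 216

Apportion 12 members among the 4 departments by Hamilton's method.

The standard divisor is 1219/12 ≈ 101.583.
Standard quotas: Oakdale 1.388, Rivermont 2.225, Pinehurst 6.261, Claybrook 2.126.
Lower quotas: Oakdale 1, Rivermont 2, Pinehurst 6, Claybrook 2 (sum 11, leaving 1 seat).
Remainders in descending order: Oakdale 0.388, Pinehurst 0.261, Rivermont 0.225, Claybrook 0.126.
Largest remainder: Oakdale receives the extra seat.

Oakdale 2, Rivermont 2, Pinehurst 6, Claybrook 2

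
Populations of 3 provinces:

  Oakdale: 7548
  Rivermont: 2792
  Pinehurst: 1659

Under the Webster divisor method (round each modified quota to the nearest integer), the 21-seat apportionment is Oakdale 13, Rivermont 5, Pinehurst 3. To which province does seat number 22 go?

Priority for the next seat is population ÷ (current seats + 0.5).
Priorities: Oakdale 559.111, Rivermont 507.636, Pinehurst 474.000.
Highest priority: Oakdale.

Oakdale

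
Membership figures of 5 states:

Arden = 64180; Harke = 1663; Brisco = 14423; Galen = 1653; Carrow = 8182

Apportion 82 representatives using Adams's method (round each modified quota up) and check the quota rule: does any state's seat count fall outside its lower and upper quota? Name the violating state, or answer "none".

Arden

Standard quotas: Arden 58.410, Harke 1.513, Brisco 13.126, Galen 1.504, Carrow 7.446.
Adams allocation: Arden 57, Harke 2, Brisco 13, Galen 2, Carrow 8.
Arden has quota 58.410 (lower 58, upper 59) but receives 57 — outside the quota interval.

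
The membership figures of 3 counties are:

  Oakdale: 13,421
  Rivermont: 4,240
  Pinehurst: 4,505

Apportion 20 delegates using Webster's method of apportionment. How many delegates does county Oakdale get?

Standard divisor 22166/20 ≈ 1108.3; standard quotas: Oakdale 12.110, Rivermont 3.826, Pinehurst 4.065.
Rounding to the nearest integer gives Oakdale 12, Rivermont 4, Pinehurst 4 — total 20, matching the house size, so no adjustment is needed.
Oakdale receives 12.

12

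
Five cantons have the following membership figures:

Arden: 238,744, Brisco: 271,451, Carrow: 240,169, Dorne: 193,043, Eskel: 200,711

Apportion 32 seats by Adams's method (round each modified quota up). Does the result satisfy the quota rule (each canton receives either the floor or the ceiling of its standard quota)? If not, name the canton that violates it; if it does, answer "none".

Standard quotas: Arden 6.677, Brisco 7.592, Carrow 6.717, Dorne 5.399, Eskel 5.614.
Adams allocation: Arden 7, Brisco 7, Carrow 7, Dorne 5, Eskel 6.
Every allocation lies between the lower and upper quota.

none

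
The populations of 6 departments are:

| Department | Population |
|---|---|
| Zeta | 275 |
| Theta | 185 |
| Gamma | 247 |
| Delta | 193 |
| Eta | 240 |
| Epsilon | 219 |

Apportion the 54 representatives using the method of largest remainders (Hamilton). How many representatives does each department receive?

Zeta=11, Theta=7, Gamma=10, Delta=8, Eta=9, Epsilon=9

Total 1359; standard divisor 1359/54 ≈ 25.167.
Standard quotas: Zeta 10.927, Theta 7.351, Gamma 9.815, Delta 7.669, Eta 9.536, Epsilon 8.702.
Lower quotas: Zeta 10, Theta 7, Gamma 9, Delta 7, Eta 9, Epsilon 8 (sum 50, leaving 4 seats).
Remainders in descending order: Zeta 0.927, Gamma 0.815, Epsilon 0.702, Delta 0.669, Eta 0.536, Theta 0.351.
Largest remainders: Zeta, Gamma, Epsilon, Delta receive the extra seats.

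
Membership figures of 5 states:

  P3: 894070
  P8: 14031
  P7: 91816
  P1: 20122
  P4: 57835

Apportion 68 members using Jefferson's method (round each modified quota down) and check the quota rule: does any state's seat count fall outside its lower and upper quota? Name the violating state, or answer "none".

P3

Standard quotas: P3 56.404, P8 0.885, P7 5.792, P1 1.269, P4 3.649.
Jefferson allocation: P3 58, P8 0, P7 6, P1 1, P4 3.
P3 has quota 56.404 (lower 56, upper 57) but receives 58 — outside the quota interval.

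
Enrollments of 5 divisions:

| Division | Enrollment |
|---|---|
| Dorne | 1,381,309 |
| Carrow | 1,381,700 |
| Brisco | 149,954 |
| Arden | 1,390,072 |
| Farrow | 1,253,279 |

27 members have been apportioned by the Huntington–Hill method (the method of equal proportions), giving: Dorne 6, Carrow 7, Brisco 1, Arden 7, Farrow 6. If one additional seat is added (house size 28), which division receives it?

Dorne

Priority for the next seat is population ÷ (√(s·(s+1))).
Priorities: Dorne 213140.606, Carrow 184637.429, Brisco 106033.490, Arden 185756.185, Farrow 193385.148.
Highest priority: Dorne.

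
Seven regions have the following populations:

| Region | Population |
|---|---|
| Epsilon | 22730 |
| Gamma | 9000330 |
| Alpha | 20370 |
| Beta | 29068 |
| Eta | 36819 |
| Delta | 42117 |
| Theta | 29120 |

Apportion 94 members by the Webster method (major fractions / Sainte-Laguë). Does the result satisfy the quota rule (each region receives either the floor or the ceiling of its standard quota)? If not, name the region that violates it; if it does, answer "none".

Standard quotas: Epsilon 0.233, Gamma 92.155, Alpha 0.209, Beta 0.298, Eta 0.377, Delta 0.431, Theta 0.298.
Webster allocation: Epsilon 0, Gamma 94, Alpha 0, Beta 0, Eta 0, Delta 0, Theta 0.
Gamma has quota 92.155 (lower 92, upper 93) but receives 94 — outside the quota interval.

Gamma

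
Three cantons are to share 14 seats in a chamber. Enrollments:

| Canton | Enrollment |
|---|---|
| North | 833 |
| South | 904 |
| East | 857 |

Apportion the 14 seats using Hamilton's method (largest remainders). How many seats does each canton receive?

North=4; South=5; East=5

Total 2594; standard divisor 2594/14 ≈ 185.286.
Standard quotas: North 4.496, South 4.879, East 4.625.
Lower quotas: North 4, South 4, East 4 (sum 12, leaving 2 seats).
Remainders in descending order: South 0.879, East 0.625, North 0.496.
Largest remainders: South, East receive the extra seats.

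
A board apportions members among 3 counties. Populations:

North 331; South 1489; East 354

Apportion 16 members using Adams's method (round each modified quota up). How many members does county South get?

Standard divisor 2174/16 ≈ 135.875; standard quotas: North 2.436, South 10.959, East 2.605.
Rounding up gives 3, 11, 3 = 17 seats, so the divisor must be adjusted.
With modified divisor 160: modified quotas North 2.069, South 9.306, East 2.212.
Rounding up: North 3, South 10, East 3 (total 16).
South receives 10.

10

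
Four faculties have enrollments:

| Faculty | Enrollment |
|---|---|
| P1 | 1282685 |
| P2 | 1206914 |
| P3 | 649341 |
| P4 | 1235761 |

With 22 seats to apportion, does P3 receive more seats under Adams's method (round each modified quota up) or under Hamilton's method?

Adams: P1 6, P2 6, P3 4, P4 6.
Hamilton: P1 7, P2 6, P3 3, P4 6.
P3 gets 4 under Adams and 3 under Hamilton.

Adams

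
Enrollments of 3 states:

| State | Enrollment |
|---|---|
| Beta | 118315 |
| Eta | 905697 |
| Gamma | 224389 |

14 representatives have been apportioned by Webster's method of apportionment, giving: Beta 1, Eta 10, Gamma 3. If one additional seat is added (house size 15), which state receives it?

Priority for the next seat is population ÷ (current seats + 0.5).
Priorities: Beta 78876.667, Eta 86256.857, Gamma 64111.143.
Highest priority: Eta.

Eta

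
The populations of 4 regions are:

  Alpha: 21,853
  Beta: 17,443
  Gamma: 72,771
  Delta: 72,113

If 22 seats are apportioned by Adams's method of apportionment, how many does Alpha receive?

Standard divisor 184180/22 ≈ 8371.818; standard quotas: Alpha 2.610, Beta 2.084, Gamma 8.692, Delta 8.614.
Rounding up gives 3, 3, 9, 9 = 24 seats, so the divisor must be adjusted.
With modified divisor 9060: modified quotas Alpha 2.412, Beta 1.925, Gamma 8.032, Delta 7.959.
Rounding up: Alpha 3, Beta 2, Gamma 9, Delta 8 (total 22).
Alpha receives 3.

3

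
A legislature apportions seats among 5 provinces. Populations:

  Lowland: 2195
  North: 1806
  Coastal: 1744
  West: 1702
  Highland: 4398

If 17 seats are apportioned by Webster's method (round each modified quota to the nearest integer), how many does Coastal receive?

3

Standard divisor 11845/17 ≈ 696.765; standard quotas: Lowland 3.150, North 2.592, Coastal 2.503, West 2.443, Highland 6.312.
Rounding to the nearest integer gives Lowland 3, North 3, Coastal 3, West 2, Highland 6 — total 17, matching the house size, so no adjustment is needed.
Coastal receives 3.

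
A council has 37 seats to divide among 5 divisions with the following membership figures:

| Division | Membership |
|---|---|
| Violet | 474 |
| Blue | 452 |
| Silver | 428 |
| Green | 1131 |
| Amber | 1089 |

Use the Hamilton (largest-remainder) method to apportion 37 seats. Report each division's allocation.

Violet 5; Blue 5; Silver 4; Green 12; Amber 11

Standard divisor: 3574 ÷ 37 ≈ 96.595.
Standard quotas: Violet 4.907, Blue 4.679, Silver 4.431, Green 11.709, Amber 11.274.
Lower quotas: Violet 4, Blue 4, Silver 4, Green 11, Amber 11 (sum 34, leaving 3 seats).
Remainders in descending order: Violet 0.907, Green 0.709, Blue 0.679, Silver 0.431, Amber 0.274.
Largest remainders: Violet, Green, Blue receive the extra seats.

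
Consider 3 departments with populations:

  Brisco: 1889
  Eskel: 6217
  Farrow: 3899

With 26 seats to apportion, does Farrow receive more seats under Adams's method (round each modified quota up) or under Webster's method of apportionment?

Adams

Adams: Brisco 4, Eskel 13, Farrow 9.
Webster: Brisco 4, Eskel 14, Farrow 8.
Farrow gets 9 under Adams and 8 under Webster.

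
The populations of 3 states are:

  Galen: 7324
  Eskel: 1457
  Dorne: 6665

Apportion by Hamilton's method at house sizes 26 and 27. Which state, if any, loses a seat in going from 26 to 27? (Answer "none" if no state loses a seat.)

Eskel

At 26 seats: Galen 12, Eskel 3, Dorne 11.
At 27 seats: Galen 13, Eskel 2, Dorne 12.
Eskel drops from 3 to 2.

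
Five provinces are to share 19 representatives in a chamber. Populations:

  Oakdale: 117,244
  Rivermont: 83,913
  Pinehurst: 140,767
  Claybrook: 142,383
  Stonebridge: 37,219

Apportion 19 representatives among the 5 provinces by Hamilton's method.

Oakdale 4; Rivermont 3; Pinehurst 5; Claybrook 5; Stonebridge 2

The standard divisor is 521526/19 ≈ 27448.737.
Standard quotas: Oakdale 4.2714, Rivermont 3.0571, Pinehurst 5.1284, Claybrook 5.1872, Stonebridge 1.3559.
Lower quotas: Oakdale 4, Rivermont 3, Pinehurst 5, Claybrook 5, Stonebridge 1 (sum 18, leaving 1 seat).
Remainders in descending order: Stonebridge 0.3559, Oakdale 0.2714, Claybrook 0.1872, Pinehurst 0.1284, Rivermont 0.0571.
The surplus seat goes to Stonebridge.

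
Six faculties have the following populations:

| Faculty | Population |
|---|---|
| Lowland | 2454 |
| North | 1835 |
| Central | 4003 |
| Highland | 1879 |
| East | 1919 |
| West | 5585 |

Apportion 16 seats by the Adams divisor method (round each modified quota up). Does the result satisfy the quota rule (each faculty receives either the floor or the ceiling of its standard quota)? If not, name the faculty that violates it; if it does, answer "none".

none

Standard quotas: Lowland 2.221, North 1.661, Central 3.624, Highland 1.701, East 1.737, West 5.056.
Adams allocation: Lowland 2, North 2, Central 3, Highland 2, East 2, West 5.
Every allocation lies between the lower and upper quota.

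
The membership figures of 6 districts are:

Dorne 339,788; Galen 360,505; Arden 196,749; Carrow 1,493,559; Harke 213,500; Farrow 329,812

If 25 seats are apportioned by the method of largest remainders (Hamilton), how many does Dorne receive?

Standard divisor: 2933913 ÷ 25 ≈ 117356.52.
Standard quotas: Dorne 2.8953, Galen 3.0719, Arden 1.6765, Carrow 12.7267, Harke 1.8192, Farrow 2.8103.
Lower quotas: Dorne 2, Galen 3, Arden 1, Carrow 12, Harke 1, Farrow 2 (sum 21, leaving 4 seats).
Remainders in descending order: Dorne 0.8953, Harke 0.8192, Farrow 0.8103, Carrow 0.7267, Arden 0.6765, Galen 0.0719.
Largest remainders: Dorne, Harke, Farrow, Carrow receive the extra seats.
Dorne receives 3.

3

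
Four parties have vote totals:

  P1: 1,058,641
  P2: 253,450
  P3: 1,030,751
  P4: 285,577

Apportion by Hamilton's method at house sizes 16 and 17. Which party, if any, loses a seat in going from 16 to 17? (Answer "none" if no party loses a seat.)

At 16 seats: P1 6, P2 2, P3 6, P4 2.
At 17 seats: P1 7, P2 1, P3 7, P4 2.
P2 drops from 2 to 1.

P2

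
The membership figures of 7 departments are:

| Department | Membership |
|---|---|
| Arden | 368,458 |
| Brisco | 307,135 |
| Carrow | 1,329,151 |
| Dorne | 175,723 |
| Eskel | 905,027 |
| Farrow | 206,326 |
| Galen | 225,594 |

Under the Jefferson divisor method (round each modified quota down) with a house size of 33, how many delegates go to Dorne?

Standard divisor 3517414/33 ≈ 106588.303; standard quotas: Arden 3.457, Brisco 2.882, Carrow 12.470, Dorne 1.649, Eskel 8.491, Farrow 1.936, Galen 2.116.
Rounding down gives 3, 2, 12, 1, 8, 1, 2 = 29 seats, so the divisor must be adjusted.
With modified divisor 97700: modified quotas Arden 3.771, Brisco 3.144, Carrow 13.604, Dorne 1.799, Eskel 9.263, Farrow 2.112, Galen 2.309.
Rounding down: Arden 3, Brisco 3, Carrow 13, Dorne 1, Eskel 9, Farrow 2, Galen 2 (total 33).
Dorne receives 1.

1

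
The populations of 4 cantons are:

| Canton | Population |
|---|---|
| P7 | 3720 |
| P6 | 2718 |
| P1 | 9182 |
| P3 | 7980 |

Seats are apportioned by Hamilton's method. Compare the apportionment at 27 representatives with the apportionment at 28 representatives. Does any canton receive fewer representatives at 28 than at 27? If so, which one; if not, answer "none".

none

At 27 seats: P7 4, P6 3, P1 11, P3 9.
At 28 seats: P7 4, P6 3, P1 11, P3 10.
No canton's allocation decreased.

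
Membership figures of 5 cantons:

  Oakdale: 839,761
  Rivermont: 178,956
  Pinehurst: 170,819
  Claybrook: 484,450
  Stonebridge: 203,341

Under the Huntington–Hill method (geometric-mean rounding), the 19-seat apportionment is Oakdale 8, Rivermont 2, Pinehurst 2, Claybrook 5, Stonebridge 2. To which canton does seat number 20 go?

Priority for the next seat is population ÷ (√(s·(s+1))).
Priorities: Oakdale 98966.783, Rivermont 73058.481, Pinehurst 69736.565, Claybrook 88448.064, Stonebridge 83013.616.
Highest priority: Oakdale.

Oakdale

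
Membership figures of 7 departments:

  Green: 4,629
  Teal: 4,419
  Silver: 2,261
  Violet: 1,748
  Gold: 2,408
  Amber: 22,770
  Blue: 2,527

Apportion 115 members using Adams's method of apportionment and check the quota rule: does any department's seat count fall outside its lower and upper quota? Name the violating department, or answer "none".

Amber

Standard quotas: Green 13.060, Teal 12.467, Silver 6.379, Violet 4.932, Gold 6.794, Amber 64.240, Blue 7.129.
Adams allocation: Green 13, Teal 13, Silver 7, Violet 5, Gold 7, Amber 63, Blue 7.
Amber has quota 64.240 (lower 64, upper 65) but receives 63 — outside the quota interval.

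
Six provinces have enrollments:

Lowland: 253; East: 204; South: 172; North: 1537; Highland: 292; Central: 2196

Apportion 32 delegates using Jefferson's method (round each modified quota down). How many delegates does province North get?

Standard divisor 4654/32 ≈ 145.438; standard quotas: Lowland 1.740, East 1.403, South 1.183, North 10.568, Highland 2.008, Central 15.099.
Rounding down gives 1, 1, 1, 10, 2, 15 = 30 seats, so the divisor must be adjusted.
With modified divisor 130: modified quotas Lowland 1.946, East 1.569, South 1.323, North 11.823, Highland 2.246, Central 16.892.
Rounding down: Lowland 1, East 1, South 1, North 11, Highland 2, Central 16 (total 32).
North receives 11.

11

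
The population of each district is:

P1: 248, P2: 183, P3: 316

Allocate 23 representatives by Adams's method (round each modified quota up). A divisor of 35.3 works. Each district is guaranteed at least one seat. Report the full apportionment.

With modified divisor 35.3: modified quotas P1 7.025, P2 5.184, P3 8.952.
Rounding up: P1 8, P2 6, P3 9 (total 23).

P1: 8, P2: 6, P3: 9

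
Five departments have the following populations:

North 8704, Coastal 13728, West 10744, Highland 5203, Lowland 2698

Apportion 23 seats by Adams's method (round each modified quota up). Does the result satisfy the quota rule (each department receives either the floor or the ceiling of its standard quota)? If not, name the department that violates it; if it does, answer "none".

Standard quotas: North 4.874, Coastal 7.687, West 6.016, Highland 2.913, Lowland 1.511.
Adams allocation: North 5, Coastal 7, West 6, Highland 3, Lowland 2.
Every allocation lies between the lower and upper quota.

none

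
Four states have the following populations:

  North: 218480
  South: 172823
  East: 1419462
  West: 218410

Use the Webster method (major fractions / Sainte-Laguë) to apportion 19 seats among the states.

North 2, South 2, East 13, West 2

Standard divisor 2029175/19 ≈ 106798.684; standard quotas: North 2.046, South 1.618, East 13.291, West 2.045.
Rounding to the nearest integer gives North 2, South 2, East 13, West 2 — total 19, matching the house size, so no adjustment is needed.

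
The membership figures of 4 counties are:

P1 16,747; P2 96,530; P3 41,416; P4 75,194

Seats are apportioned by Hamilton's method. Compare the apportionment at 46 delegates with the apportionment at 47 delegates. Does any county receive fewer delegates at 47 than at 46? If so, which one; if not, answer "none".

At 46 seats: P1 4, P2 19, P3 8, P4 15.
At 47 seats: P1 3, P2 20, P3 9, P4 15.
P1 drops from 4 to 3.

P1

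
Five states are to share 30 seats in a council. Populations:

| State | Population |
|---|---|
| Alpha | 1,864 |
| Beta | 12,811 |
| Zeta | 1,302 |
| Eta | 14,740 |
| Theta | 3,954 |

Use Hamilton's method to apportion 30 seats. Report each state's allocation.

Alpha: 2; Beta: 11; Zeta: 1; Eta: 13; Theta: 3

Total 34671; standard divisor 34671/30 ≈ 1155.7.
Standard quotas: Alpha 1.6129, Beta 11.0851, Zeta 1.1266, Eta 12.7542, Theta 3.4213.
Lower quotas: Alpha 1, Beta 11, Zeta 1, Eta 12, Theta 3 (sum 28, leaving 2 seats).
Remainders in descending order: Eta 0.7542, Alpha 0.6129, Theta 0.4213, Zeta 0.1266, Beta 0.0851.
Largest remainders: Eta, Alpha receive the extra seats.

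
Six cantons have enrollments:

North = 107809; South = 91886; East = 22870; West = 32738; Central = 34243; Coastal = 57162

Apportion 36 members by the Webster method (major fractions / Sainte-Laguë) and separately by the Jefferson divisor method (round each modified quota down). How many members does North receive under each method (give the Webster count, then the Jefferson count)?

11 and 12

Webster: North 11, South 10, East 2, West 3, Central 4, Coastal 6.
Jefferson: North 12, South 10, East 2, West 3, Central 3, Coastal 6.
North gets 11 under Webster and 12 under Jefferson.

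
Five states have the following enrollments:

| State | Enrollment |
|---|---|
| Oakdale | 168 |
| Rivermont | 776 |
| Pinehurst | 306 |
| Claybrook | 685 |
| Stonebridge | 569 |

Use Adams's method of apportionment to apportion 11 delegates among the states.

Standard divisor 2504/11 ≈ 227.636; standard quotas: Oakdale 0.738, Rivermont 3.409, Pinehurst 1.344, Claybrook 3.009, Stonebridge 2.500.
Rounding up gives 1, 4, 2, 4, 3 = 14 seats, so the divisor must be adjusted.
With modified divisor 300: modified quotas Oakdale 0.560, Rivermont 2.587, Pinehurst 1.020, Claybrook 2.283, Stonebridge 1.897.
Rounding up: Oakdale 1, Rivermont 3, Pinehurst 2, Claybrook 3, Stonebridge 2 (total 11).

Oakdale=1, Rivermont=3, Pinehurst=2, Claybrook=3, Stonebridge=2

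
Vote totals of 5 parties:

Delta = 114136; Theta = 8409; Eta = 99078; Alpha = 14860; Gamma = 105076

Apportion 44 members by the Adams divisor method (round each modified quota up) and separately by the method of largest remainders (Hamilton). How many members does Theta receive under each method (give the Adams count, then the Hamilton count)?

Adams: Delta 14, Theta 2, Eta 13, Alpha 2, Gamma 13.
Hamilton: Delta 15, Theta 1, Eta 13, Alpha 2, Gamma 13.
Theta gets 2 under Adams and 1 under Hamilton.

2 and 1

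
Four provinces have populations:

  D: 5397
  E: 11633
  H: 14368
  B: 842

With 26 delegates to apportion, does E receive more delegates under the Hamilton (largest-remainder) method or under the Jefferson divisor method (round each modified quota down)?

Jefferson

Hamilton: D 4, E 9, H 12, B 1.
Jefferson: D 4, E 10, H 12, B 0.
E gets 9 under Hamilton and 10 under Jefferson.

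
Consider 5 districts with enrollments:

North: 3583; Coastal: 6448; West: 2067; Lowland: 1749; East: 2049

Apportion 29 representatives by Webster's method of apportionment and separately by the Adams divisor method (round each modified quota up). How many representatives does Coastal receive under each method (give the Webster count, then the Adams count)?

Webster: North 6, Coastal 12, West 4, Lowland 3, East 4.
Adams: North 7, Coastal 11, West 4, Lowland 3, East 4.
Coastal gets 12 under Webster and 11 under Adams.

12 and 11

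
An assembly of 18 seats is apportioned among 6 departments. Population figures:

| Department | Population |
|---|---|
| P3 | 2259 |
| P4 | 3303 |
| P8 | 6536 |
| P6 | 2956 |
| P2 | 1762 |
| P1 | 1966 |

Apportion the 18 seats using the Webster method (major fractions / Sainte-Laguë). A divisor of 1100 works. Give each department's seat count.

P3=2; P4=3; P8=6; P6=3; P2=2; P1=2

With modified divisor 1100: modified quotas P3 2.054, P4 3.003, P8 5.942, P6 2.687, P2 1.602, P1 1.787.
Rounding to the nearest integer: P3 2, P4 3, P8 6, P6 3, P2 2, P1 2 (total 18).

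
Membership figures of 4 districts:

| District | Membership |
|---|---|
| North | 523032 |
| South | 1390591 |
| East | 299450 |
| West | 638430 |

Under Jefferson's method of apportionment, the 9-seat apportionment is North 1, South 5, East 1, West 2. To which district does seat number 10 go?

Priority for the next seat is population ÷ (current seats + 1).
Priorities: North 261516.000, South 231765.167, East 149725.000, West 212810.000.
Highest priority: North.

North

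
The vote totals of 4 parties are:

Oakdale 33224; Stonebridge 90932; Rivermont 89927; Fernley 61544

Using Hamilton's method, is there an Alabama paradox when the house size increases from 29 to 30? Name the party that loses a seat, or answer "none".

Oakdale

At 29 seats: Oakdale 4, Stonebridge 10, Rivermont 9, Fernley 6.
At 30 seats: Oakdale 3, Stonebridge 10, Rivermont 10, Fernley 7.
Oakdale drops from 4 to 3.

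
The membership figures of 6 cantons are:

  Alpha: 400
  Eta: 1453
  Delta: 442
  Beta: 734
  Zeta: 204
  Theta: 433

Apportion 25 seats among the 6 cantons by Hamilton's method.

Alpha 3, Eta 10, Delta 3, Beta 5, Zeta 1, Theta 3

Standard divisor: 3666 ÷ 25 ≈ 146.64.
Standard quotas: Alpha 2.728, Eta 9.909, Delta 3.014, Beta 5.005, Zeta 1.391, Theta 2.953.
Lower quotas: Alpha 2, Eta 9, Delta 3, Beta 5, Zeta 1, Theta 2 (sum 22, leaving 3 seats).
Remainders in descending order: Theta 0.953, Eta 0.909, Alpha 0.728, Zeta 0.391, Delta 0.014, Beta 0.005.
Largest remainders: Theta, Eta, Alpha receive the extra seats.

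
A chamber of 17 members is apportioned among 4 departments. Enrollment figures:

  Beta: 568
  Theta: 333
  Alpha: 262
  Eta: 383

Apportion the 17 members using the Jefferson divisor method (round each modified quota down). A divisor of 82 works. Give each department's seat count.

Beta 6; Theta 4; Alpha 3; Eta 4

With modified divisor 82: modified quotas Beta 6.927, Theta 4.061, Alpha 3.195, Eta 4.671.
Rounding down: Beta 6, Theta 4, Alpha 3, Eta 4 (total 17).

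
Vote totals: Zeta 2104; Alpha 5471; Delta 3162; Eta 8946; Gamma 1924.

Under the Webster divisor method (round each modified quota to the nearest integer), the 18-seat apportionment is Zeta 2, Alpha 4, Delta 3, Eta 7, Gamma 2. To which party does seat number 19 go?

Priority for the next seat is population ÷ (current seats + 0.5).
Priorities: Zeta 841.600, Alpha 1215.778, Delta 903.429, Eta 1192.800, Gamma 769.600.
Highest priority: Alpha.

Alpha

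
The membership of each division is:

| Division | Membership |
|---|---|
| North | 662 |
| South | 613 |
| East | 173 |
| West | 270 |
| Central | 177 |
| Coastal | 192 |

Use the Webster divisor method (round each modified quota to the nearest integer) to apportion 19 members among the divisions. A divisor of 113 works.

North 6, South 5, East 2, West 2, Central 2, Coastal 2

With modified divisor 113: modified quotas North 5.858, South 5.425, East 1.531, West 2.389, Central 1.566, Coastal 1.699.
Rounding to the nearest integer: North 6, South 5, East 2, West 2, Central 2, Coastal 2 (total 19).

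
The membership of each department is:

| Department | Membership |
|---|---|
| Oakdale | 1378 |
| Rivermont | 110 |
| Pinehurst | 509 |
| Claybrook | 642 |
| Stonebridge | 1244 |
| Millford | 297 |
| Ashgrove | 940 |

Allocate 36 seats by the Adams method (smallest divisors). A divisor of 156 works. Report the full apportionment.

With modified divisor 156: modified quotas Oakdale 8.833, Rivermont 0.705, Pinehurst 3.263, Claybrook 4.115, Stonebridge 7.974, Millford 1.904, Ashgrove 6.026.
Rounding up: Oakdale 9, Rivermont 1, Pinehurst 4, Claybrook 5, Stonebridge 8, Millford 2, Ashgrove 7 (total 36).

Oakdale 9, Rivermont 1, Pinehurst 4, Claybrook 5, Stonebridge 8, Millford 2, Ashgrove 7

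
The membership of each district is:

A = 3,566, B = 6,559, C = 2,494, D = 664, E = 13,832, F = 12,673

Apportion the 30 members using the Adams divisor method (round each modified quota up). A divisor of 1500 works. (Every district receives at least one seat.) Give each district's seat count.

With modified divisor 1500: modified quotas A 2.377, B 4.373, C 1.663, D 0.443, E 9.221, F 8.449.
Rounding up: A 3, B 5, C 2, D 1, E 10, F 9 (total 30).

A: 3; B: 5; C: 2; D: 1; E: 10; F: 9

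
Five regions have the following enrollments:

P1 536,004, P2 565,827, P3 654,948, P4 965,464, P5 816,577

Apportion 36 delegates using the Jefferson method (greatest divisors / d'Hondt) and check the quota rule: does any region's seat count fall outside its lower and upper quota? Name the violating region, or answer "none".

Standard quotas: P1 5.453, P2 5.756, P3 6.663, P4 9.822, P5 8.307.
Jefferson allocation: P1 5, P2 6, P3 7, P4 10, P5 8.
Every allocation lies between the lower and upper quota.

none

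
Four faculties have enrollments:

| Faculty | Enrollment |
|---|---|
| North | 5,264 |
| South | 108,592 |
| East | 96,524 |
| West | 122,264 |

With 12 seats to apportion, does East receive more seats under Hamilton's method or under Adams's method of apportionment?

Hamilton: North 0, South 4, East 4, West 4.
Adams: North 1, South 4, East 3, West 4.
East gets 4 under Hamilton and 3 under Adams.

Hamilton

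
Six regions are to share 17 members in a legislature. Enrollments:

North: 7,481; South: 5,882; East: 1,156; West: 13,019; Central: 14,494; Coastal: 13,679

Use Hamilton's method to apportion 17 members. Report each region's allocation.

Total 55711; standard divisor 55711/17 ≈ 3277.118.
Standard quotas: North 2.2828, South 1.7949, East 0.3527, West 3.9727, Central 4.4228, Coastal 4.1741.
Lower quotas: North 2, South 1, East 0, West 3, Central 4, Coastal 4 (sum 14, leaving 3 seats).
Remainders in descending order: West 0.9727, South 0.7949, Central 0.4228, East 0.3527, North 0.2828, Coastal 0.1741.
The surplus seats go to West, South, Central.

North: 2, South: 2, East: 0, West: 4, Central: 5, Coastal: 4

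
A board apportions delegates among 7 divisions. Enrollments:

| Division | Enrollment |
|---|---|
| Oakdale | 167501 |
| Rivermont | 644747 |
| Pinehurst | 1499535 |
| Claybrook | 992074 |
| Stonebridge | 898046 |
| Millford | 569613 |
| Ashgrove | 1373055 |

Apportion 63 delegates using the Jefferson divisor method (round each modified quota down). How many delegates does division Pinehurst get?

16

Standard divisor 6144571/63 ≈ 97532.873; standard quotas: Oakdale 1.717, Rivermont 6.611, Pinehurst 15.375, Claybrook 10.172, Stonebridge 9.208, Millford 5.840, Ashgrove 14.078.
Rounding down gives 1, 6, 15, 10, 9, 5, 14 = 60 seats, so the divisor must be adjusted.
With modified divisor 91800: modified quotas Oakdale 1.825, Rivermont 7.023, Pinehurst 16.335, Claybrook 10.807, Stonebridge 9.783, Millford 6.205, Ashgrove 14.957.
Rounding down: Oakdale 1, Rivermont 7, Pinehurst 16, Claybrook 10, Stonebridge 9, Millford 6, Ashgrove 14 (total 63).
Pinehurst receives 16.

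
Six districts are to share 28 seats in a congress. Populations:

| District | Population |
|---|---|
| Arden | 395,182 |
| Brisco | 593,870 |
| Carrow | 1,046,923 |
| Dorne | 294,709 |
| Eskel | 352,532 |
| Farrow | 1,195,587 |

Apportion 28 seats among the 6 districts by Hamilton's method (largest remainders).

Total 3878803; standard divisor 3878803/28 ≈ 138528.679.
Standard quotas: Arden 2.8527, Brisco 4.2870, Carrow 7.5574, Dorne 2.1274, Eskel 2.5448, Farrow 8.6306.
Lower quotas: Arden 2, Brisco 4, Carrow 7, Dorne 2, Eskel 2, Farrow 8 (sum 25, leaving 3 seats).
Remainders in descending order: Arden 0.8527, Farrow 0.6306, Carrow 0.5574, Eskel 0.5448, Brisco 0.2870, Dorne 0.1274.
Largest remainders: Arden, Farrow, Carrow receive the extra seats.

Arden: 3; Brisco: 4; Carrow: 8; Dorne: 2; Eskel: 2; Farrow: 9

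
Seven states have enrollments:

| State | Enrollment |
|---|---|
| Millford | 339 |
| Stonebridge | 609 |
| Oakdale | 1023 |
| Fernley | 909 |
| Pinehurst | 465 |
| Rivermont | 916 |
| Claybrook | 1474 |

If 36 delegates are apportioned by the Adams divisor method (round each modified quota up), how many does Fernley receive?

6

Standard divisor 5735/36 ≈ 159.306; standard quotas: Millford 2.128, Stonebridge 3.823, Oakdale 6.422, Fernley 5.706, Pinehurst 2.919, Rivermont 5.750, Claybrook 9.253.
Rounding up gives 3, 4, 7, 6, 3, 6, 10 = 39 seats, so the divisor must be adjusted.
With modified divisor 180: modified quotas Millford 1.883, Stonebridge 3.383, Oakdale 5.683, Fernley 5.050, Pinehurst 2.583, Rivermont 5.089, Claybrook 8.189.
Rounding up: Millford 2, Stonebridge 4, Oakdale 6, Fernley 6, Pinehurst 3, Rivermont 6, Claybrook 9 (total 36).
Fernley receives 6.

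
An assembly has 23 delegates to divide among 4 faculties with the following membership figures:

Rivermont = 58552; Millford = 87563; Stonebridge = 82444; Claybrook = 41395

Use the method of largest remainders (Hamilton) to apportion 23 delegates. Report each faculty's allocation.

Rivermont=5, Millford=7, Stonebridge=7, Claybrook=4

Total 269954; standard divisor 269954/23 ≈ 11737.13.
Standard quotas: Rivermont 4.9886, Millford 7.4603, Stonebridge 7.0242, Claybrook 3.5268.
Lower quotas: Rivermont 4, Millford 7, Stonebridge 7, Claybrook 3 (sum 21, leaving 2 seats).
Remainders in descending order: Rivermont 0.9886, Claybrook 0.5268, Millford 0.4603, Stonebridge 0.0242.
Largest remainders: Rivermont, Claybrook receive the extra seats.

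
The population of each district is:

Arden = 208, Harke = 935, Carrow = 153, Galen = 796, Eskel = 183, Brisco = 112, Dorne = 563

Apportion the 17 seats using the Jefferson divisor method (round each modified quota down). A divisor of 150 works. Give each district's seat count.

With modified divisor 150: modified quotas Arden 1.387, Harke 6.233, Carrow 1.020, Galen 5.307, Eskel 1.220, Brisco 0.747, Dorne 3.753.
Rounding down: Arden 1, Harke 6, Carrow 1, Galen 5, Eskel 1, Brisco 0, Dorne 3 (total 17).

Arden 1, Harke 6, Carrow 1, Galen 5, Eskel 1, Brisco 0, Dorne 3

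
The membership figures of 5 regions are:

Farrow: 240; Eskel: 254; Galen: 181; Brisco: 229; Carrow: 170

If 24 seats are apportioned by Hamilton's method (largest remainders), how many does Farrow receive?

Total 1074; standard divisor 1074/24 ≈ 44.75.
Standard quotas: Farrow 5.363, Eskel 5.676, Galen 4.045, Brisco 5.117, Carrow 3.799.
Lower quotas: Farrow 5, Eskel 5, Galen 4, Brisco 5, Carrow 3 (sum 22, leaving 2 seats).
Remainders in descending order: Carrow 0.799, Eskel 0.676, Farrow 0.363, Brisco 0.117, Galen 0.045.
Largest remainders: Carrow, Eskel receive the extra seats.
Farrow receives 5.

5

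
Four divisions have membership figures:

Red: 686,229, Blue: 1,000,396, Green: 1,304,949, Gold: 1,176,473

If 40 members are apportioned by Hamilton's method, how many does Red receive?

Total 4168047; standard divisor 4168047/40 ≈ 104201.175.
Standard quotas: Red 6.5856, Blue 9.6006, Green 12.5234, Gold 11.2904.
Lower quotas: Red 6, Blue 9, Green 12, Gold 11 (sum 38, leaving 2 seats).
Remainders in descending order: Blue 0.6006, Red 0.5856, Green 0.5234, Gold 0.2904.
Largest remainders: Blue, Red receive the extra seats.
Red receives 7.

7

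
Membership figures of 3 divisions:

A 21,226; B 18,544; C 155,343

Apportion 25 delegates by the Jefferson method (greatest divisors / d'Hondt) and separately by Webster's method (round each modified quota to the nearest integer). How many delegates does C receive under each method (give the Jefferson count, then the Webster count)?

21 and 20

Jefferson: A 2, B 2, C 21.
Webster: A 3, B 2, C 20.
C gets 21 under Jefferson and 20 under Webster.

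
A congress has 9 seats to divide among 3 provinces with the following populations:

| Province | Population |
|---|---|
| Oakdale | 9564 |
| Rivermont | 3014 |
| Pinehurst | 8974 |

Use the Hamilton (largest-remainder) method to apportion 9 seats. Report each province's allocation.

The standard divisor is 21552/9 ≈ 2394.667.
Standard quotas: Oakdale 3.9939, Rivermont 1.2586, Pinehurst 3.7475.
Lower quotas: Oakdale 3, Rivermont 1, Pinehurst 3 (sum 7, leaving 2 seats).
Remainders in descending order: Oakdale 0.9939, Pinehurst 0.7475, Rivermont 0.2586.
Largest remainders: Oakdale, Pinehurst receive the extra seats.

Oakdale 4, Rivermont 1, Pinehurst 4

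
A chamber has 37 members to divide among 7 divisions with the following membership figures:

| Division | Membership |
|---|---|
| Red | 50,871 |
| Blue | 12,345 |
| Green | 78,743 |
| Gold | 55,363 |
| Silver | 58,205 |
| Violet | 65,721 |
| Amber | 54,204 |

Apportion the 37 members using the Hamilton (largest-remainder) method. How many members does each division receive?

Standard divisor: 375452 ÷ 37 ≈ 10147.351.
Standard quotas: Red 5.0132, Blue 1.2166, Green 7.7600, Gold 5.4559, Silver 5.7360, Violet 6.4767, Amber 5.3417.
Lower quotas: Red 5, Blue 1, Green 7, Gold 5, Silver 5, Violet 6, Amber 5 (sum 34, leaving 3 seats).
Remainders in descending order: Green 0.7600, Silver 0.7360, Violet 0.4767, Gold 0.4559, Amber 0.3417, Blue 0.2166, Red 0.0132.
The surplus seats go to Green, Silver, Violet.

Red 5, Blue 1, Green 8, Gold 5, Silver 6, Violet 7, Amber 5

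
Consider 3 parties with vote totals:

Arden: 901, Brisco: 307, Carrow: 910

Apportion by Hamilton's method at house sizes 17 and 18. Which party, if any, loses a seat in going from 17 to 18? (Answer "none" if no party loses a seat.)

At 17 seats: Arden 7, Brisco 3, Carrow 7.
At 18 seats: Arden 8, Brisco 2, Carrow 8.
Brisco drops from 3 to 2.

Brisco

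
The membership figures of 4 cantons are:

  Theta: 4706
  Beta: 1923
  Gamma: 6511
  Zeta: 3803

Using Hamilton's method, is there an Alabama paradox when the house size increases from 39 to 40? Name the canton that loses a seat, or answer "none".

none

At 39 seats: Theta 11, Beta 4, Gamma 15, Zeta 9.
At 40 seats: Theta 11, Beta 5, Gamma 15, Zeta 9.
No canton's allocation decreased.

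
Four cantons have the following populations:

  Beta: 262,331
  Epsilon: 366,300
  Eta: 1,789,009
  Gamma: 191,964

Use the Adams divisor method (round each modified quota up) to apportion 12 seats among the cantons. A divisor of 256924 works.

With modified divisor 256924: modified quotas Beta 1.021, Epsilon 1.426, Eta 6.963, Gamma 0.747.
Rounding up: Beta 2, Epsilon 2, Eta 7, Gamma 1 (total 12).

Beta 2, Epsilon 2, Eta 7, Gamma 1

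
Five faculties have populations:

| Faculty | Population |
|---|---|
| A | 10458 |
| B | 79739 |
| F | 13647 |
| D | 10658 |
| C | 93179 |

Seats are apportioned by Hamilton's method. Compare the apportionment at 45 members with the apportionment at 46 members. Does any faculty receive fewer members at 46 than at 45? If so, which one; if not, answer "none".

D

At 45 seats: A 2, B 17, F 3, D 3, C 20.
At 46 seats: A 2, B 18, F 3, D 2, C 21.
D drops from 3 to 2.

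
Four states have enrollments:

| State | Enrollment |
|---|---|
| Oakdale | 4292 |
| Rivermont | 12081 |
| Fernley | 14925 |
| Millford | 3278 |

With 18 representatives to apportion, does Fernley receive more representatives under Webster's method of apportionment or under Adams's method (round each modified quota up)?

Webster: Oakdale 2, Rivermont 6, Fernley 8, Millford 2.
Adams: Oakdale 3, Rivermont 6, Fernley 7, Millford 2.
Fernley gets 8 under Webster and 7 under Adams.

Webster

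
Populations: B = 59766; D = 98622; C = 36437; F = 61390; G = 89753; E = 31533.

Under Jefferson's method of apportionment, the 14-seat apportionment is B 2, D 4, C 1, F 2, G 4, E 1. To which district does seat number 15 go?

F

Priority for the next seat is population ÷ (current seats + 1).
Priorities: B 19922.000, D 19724.400, C 18218.500, F 20463.333, G 17950.600, E 15766.500.
Highest priority: F.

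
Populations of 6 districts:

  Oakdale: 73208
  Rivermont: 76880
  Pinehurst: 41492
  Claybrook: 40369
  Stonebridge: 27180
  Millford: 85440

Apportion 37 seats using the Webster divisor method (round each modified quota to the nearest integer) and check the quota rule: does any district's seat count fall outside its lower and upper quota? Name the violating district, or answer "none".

none

Standard quotas: Oakdale 7.861, Rivermont 8.255, Pinehurst 4.455, Claybrook 4.335, Stonebridge 2.919, Millford 9.175.
Webster allocation: Oakdale 8, Rivermont 8, Pinehurst 5, Claybrook 4, Stonebridge 3, Millford 9.
Every allocation lies between the lower and upper quota.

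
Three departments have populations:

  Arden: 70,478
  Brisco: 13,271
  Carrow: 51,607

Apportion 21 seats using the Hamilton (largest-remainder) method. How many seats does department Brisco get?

The standard divisor is 135356/21 ≈ 6445.524.
Standard quotas: Arden 10.9344, Brisco 2.0589, Carrow 8.0066.
Lower quotas: Arden 10, Brisco 2, Carrow 8 (sum 20, leaving 1 seat).
Remainders in descending order: Arden 0.9344, Brisco 0.0589, Carrow 0.0066.
The surplus seat goes to Arden.
Brisco receives 2.

2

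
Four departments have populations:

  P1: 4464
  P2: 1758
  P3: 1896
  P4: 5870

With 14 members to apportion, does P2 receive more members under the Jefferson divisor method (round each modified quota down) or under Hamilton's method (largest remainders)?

Jefferson: P1 5, P2 1, P3 2, P4 6.
Hamilton: P1 4, P2 2, P3 2, P4 6.
P2 gets 1 under Jefferson and 2 under Hamilton.

Hamilton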